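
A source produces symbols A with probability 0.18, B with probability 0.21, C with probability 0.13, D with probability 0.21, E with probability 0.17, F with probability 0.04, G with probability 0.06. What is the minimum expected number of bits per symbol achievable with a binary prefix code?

2.68 bits/symbol

Repeatedly combine the two least-probable nodes; the expected code length is the sum of the merged weights.
merge 1/25 + 3/50 → 1/10
merge 1/10 + 13/100 → 23/100
merge 17/100 + 9/50 → 7/20
merge 21/100 + 21/100 → 21/50
merge 23/100 + 7/20 → 29/50
merge 21/50 + 29/50 → 1
L = 1/10 + 23/100 + 7/20 + 21/50 + 29/50 + 1 = 67/25 = 2.68 bits/symbol.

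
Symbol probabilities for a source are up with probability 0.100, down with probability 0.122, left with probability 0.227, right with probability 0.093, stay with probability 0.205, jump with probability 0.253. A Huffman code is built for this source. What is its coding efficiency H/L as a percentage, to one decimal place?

Entropy H = −Σ p log₂ p ≈ 2.4771 bits.
Huffman merges: 93/1000+1/10→193/1000; 61/500+193/1000→63/200; 41/200+227/1000→54/125; 253/1000+63/200→71/125; 54/125+71/125→1. L = 627/250 ≈ 2.5080.
Efficiency = H/L = 2.4771/2.5080 = 98.8%.

98.8%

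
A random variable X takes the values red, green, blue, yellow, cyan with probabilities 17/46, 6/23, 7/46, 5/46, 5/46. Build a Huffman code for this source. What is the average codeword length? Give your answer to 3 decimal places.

2.217 bits/symbol

Repeatedly combine the two least-probable nodes; the expected code length is the sum of the merged weights.
merge 5/46 + 5/46 → 5/23
merge 7/46 + 5/23 → 17/46
merge 6/23 + 17/46 → 29/46
merge 17/46 + 29/46 → 1
L = 5/23 + 17/46 + 29/46 + 1 = 51/23 ≈ 2.217 bits/symbol.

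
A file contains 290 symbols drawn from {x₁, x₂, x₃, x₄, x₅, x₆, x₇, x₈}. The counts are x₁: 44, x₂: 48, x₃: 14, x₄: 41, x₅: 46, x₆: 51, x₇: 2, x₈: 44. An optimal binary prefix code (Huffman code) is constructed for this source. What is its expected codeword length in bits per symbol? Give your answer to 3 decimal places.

Probabilities are the counts divided by 290.
Repeatedly combine the two least-probable nodes; the expected code length is the sum of the merged weights.
merge 1/145 + 7/145 → 8/145
merge 8/145 + 41/290 → 57/290
merge 22/145 + 22/145 → 44/145
merge 23/145 + 24/145 → 47/145
merge 51/290 + 57/290 → 54/145
merge 44/145 + 47/145 → 91/145
merge 54/145 + 91/145 → 1
L = 8/145 + 57/290 + 44/145 + 47/145 + 54/145 + 91/145 + 1 = 167/58 ≈ 2.879 bits/symbol.

2.879 bits/symbol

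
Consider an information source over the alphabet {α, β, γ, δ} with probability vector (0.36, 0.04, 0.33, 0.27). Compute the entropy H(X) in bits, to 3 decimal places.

H = −Σ pᵢ log₂ pᵢ.
−0.36·log₂(0.36) = 0.5306
−0.04·log₂(0.04) = 0.1858
−0.33·log₂(0.33) = 0.5278
−0.27·log₂(0.27) = 0.5100
Sum ≈ 1.7542 → 1.754 bits.

1.754 bits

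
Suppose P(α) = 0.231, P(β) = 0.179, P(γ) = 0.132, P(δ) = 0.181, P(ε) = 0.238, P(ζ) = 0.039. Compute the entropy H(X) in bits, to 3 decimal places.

H = −Σ pᵢ log₂ pᵢ.
−0.231·log₂(0.231) = 0.4883
−0.179·log₂(0.179) = 0.4443
−0.132·log₂(0.132) = 0.3856
−0.181·log₂(0.181) = 0.4463
−0.238·log₂(0.238) = 0.4929
−0.039·log₂(0.039) = 0.1825
Sum ≈ 2.4400 → 2.440 bits.

2.440 bits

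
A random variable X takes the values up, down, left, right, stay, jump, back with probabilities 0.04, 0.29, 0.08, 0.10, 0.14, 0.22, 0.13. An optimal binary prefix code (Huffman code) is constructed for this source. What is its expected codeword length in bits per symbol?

2.61 bits/symbol

Repeatedly combine the two least-probable nodes; the expected code length is the sum of the merged weights.
merge 1/25 + 2/25 → 3/25
merge 1/10 + 3/25 → 11/50
merge 13/100 + 7/50 → 27/100
merge 11/50 + 11/50 → 11/25
merge 27/100 + 29/100 → 14/25
merge 11/25 + 14/25 → 1
L = 3/25 + 11/50 + 27/100 + 11/25 + 14/25 + 1 = 261/100 = 2.61 bits/symbol.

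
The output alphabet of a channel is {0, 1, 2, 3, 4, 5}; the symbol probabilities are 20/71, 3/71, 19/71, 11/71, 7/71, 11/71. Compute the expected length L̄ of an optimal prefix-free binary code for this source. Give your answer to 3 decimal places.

2.437 bits/symbol

Repeatedly combine the two least-probable nodes; the expected code length is the sum of the merged weights.
merge 3/71 + 7/71 → 10/71
merge 10/71 + 11/71 → 21/71
merge 11/71 + 19/71 → 30/71
merge 20/71 + 21/71 → 41/71
merge 30/71 + 41/71 → 1
L = 10/71 + 21/71 + 30/71 + 41/71 + 1 = 173/71 ≈ 2.437 bits/symbol.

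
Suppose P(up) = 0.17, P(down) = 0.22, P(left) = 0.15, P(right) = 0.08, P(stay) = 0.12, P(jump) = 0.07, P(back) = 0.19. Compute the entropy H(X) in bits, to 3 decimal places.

H = −Σ pᵢ log₂ pᵢ.
−0.17·log₂(0.17) = 0.4346
−0.22·log₂(0.22) = 0.4806
−0.15·log₂(0.15) = 0.4105
−0.08·log₂(0.08) = 0.2915
−0.12·log₂(0.12) = 0.3671
−0.07·log₂(0.07) = 0.2686
−0.19·log₂(0.19) = 0.4552
Sum ≈ 2.7081 → 2.708 bits.

2.708 bits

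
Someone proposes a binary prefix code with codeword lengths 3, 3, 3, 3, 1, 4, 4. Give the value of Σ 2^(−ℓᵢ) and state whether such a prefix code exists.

1.125; no

With common denominator 2^4 = 16: Σ 2^(−ℓᵢ) = 2/16 + 2/16 + 2/16 + 2/16 + 8/16 + 1/16 + 1/16 = 18/16 = 1.125.
Kraft's inequality requires Σ ≤ 1; here Σ = 1.125 > 1, so no such prefix code exists.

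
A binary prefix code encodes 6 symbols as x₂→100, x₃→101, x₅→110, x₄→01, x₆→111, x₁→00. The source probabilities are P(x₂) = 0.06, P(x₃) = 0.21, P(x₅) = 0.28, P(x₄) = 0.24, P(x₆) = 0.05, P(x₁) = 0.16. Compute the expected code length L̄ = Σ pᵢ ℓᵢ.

2.6 bits/symbol

L̄ = Σ pᵢ·ℓᵢ = 0.06·3 + 0.21·3 + 0.28·3 + 0.24·2 + 0.05·3 + 0.16·2 = 2.6 bits/symbol.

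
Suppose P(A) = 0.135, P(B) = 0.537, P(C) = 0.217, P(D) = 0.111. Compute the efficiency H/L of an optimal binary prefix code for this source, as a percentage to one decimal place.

Entropy H = −Σ p log₂ p ≈ 1.7020 bits.
Huffman merges: 111/1000+27/200→123/500; 217/1000+123/500→463/1000; 463/1000+537/1000→1. L = 1709/1000 ≈ 1.7090.
Efficiency = H/L = 1.7020/1.7090 = 99.6%.

99.6%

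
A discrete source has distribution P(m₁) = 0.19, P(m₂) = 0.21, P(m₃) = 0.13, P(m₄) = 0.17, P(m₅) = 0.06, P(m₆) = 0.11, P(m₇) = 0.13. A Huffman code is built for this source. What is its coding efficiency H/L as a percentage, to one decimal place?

98.3%

Entropy H = −Σ p log₂ p ≈ 2.7217 bits.
Huffman merges: 3/50+11/100→17/100; 13/100+13/100→13/50; 17/100+17/100→17/50; 19/100+21/100→2/5; 13/50+17/50→3/5; 2/5+3/5→1. L = 277/100 ≈ 2.7700.
Efficiency = H/L = 2.7217/2.7700 = 98.3%.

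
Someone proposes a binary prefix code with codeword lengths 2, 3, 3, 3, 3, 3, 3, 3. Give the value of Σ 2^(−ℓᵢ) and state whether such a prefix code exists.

With common denominator 2^3 = 8: Σ 2^(−ℓᵢ) = 2/8 + 1/8 + 1/8 + 1/8 + 1/8 + 1/8 + 1/8 + 1/8 = 9/8 = 1.125.
Kraft's inequality requires Σ ≤ 1; here Σ = 1.125 > 1, so no such prefix code exists.

1.125; no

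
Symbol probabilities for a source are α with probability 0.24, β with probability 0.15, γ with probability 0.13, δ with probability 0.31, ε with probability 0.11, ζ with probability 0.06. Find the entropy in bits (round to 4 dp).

2.4049 bits

H = −Σ pᵢ log₂ pᵢ.
−0.24·log₂(0.24) = 0.4941
−0.15·log₂(0.15) = 0.4105
−0.13·log₂(0.13) = 0.3826
−0.31·log₂(0.31) = 0.5238
−0.11·log₂(0.11) = 0.3503
−0.06·log₂(0.06) = 0.2435
Sum ≈ 2.4049 → 2.4049 bits.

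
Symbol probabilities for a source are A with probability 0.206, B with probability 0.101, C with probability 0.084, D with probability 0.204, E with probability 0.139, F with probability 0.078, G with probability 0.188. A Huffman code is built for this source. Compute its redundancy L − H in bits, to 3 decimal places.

0.044 bits

Entropy H = −Σ p log₂ p ≈ 2.7077 bits.
Huffman merges: 39/500+21/250→81/500; 101/1000+139/1000→6/25; 81/500+47/250→7/20; 51/250+103/500→41/100; 6/25+7/20→59/100; 41/100+59/100→1. L = 344/125 ≈ 2.7520.
L − H = 2.7520 − 2.7077 = 0.044 bits.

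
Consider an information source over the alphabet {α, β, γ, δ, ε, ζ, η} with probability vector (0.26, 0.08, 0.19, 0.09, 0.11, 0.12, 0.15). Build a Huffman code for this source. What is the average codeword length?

Repeatedly combine the two least-probable nodes; the expected code length is the sum of the merged weights.
merge 2/25 + 9/100 → 17/100
merge 11/100 + 3/25 → 23/100
merge 3/20 + 17/100 → 8/25
merge 19/100 + 23/100 → 21/50
merge 13/50 + 8/25 → 29/50
merge 21/50 + 29/50 → 1
L = 17/100 + 23/100 + 8/25 + 21/50 + 29/50 + 1 = 68/25 = 2.72 bits/symbol.

2.72 bits/symbol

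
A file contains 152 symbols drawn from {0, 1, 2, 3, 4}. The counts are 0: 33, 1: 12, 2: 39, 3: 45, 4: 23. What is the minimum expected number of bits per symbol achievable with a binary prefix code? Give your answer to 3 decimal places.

2.230 bits/symbol

Probabilities are the counts divided by 152.
Repeatedly combine the two least-probable nodes; the expected code length is the sum of the merged weights.
merge 3/38 + 23/152 → 35/152
merge 33/152 + 35/152 → 17/38
merge 39/152 + 45/152 → 21/38
merge 17/38 + 21/38 → 1
L = 35/152 + 17/38 + 21/38 + 1 = 339/152 ≈ 2.230 bits/symbol.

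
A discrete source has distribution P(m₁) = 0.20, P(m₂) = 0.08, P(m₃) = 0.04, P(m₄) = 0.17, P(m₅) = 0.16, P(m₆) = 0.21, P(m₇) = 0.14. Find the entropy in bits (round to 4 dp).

2.6692 bits

H = −Σ pᵢ log₂ pᵢ.
−0.20·log₂(0.20) = 0.4644
−0.08·log₂(0.08) = 0.2915
−0.04·log₂(0.04) = 0.1858
−0.17·log₂(0.17) = 0.4346
−0.16·log₂(0.16) = 0.4230
−0.21·log₂(0.21) = 0.4728
−0.14·log₂(0.14) = 0.3971
Sum ≈ 2.6692 → 2.6692 bits.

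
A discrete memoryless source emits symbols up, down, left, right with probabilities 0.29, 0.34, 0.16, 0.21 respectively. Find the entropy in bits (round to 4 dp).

1.9429 bits

H = −Σ pᵢ log₂ pᵢ.
−0.29·log₂(0.29) = 0.5179
−0.34·log₂(0.34) = 0.5292
−0.16·log₂(0.16) = 0.4230
−0.21·log₂(0.21) = 0.4728
Sum ≈ 1.9429 → 1.9429 bits.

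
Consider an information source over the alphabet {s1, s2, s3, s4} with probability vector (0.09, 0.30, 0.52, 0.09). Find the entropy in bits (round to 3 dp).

1.637 bits

H = −Σ pᵢ log₂ pᵢ.
−0.09·log₂(0.09) = 0.3127
−0.30·log₂(0.30) = 0.5211
−0.52·log₂(0.52) = 0.4906
−0.09·log₂(0.09) = 0.3127
Sum ≈ 1.6370 → 1.637 bits.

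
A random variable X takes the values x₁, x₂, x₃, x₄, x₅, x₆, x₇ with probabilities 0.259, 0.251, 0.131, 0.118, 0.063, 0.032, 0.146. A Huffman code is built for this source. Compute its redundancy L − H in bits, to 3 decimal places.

0.016 bits

Entropy H = −Σ p log₂ p ≈ 2.5688 bits.
Huffman merges: 4/125+63/1000→19/200; 19/200+59/500→213/1000; 131/1000+73/500→277/1000; 213/1000+251/1000→58/125; 259/1000+277/1000→67/125; 58/125+67/125→1. L = 517/200 ≈ 2.5850.
L − H = 2.5850 − 2.5688 = 0.016 bits.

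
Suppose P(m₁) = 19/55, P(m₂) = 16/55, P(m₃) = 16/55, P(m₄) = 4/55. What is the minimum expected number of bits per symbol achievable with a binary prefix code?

Repeatedly combine the two least-probable nodes; the expected code length is the sum of the merged weights.
merge 4/55 + 16/55 → 4/11
merge 16/55 + 19/55 → 7/11
merge 4/11 + 7/11 → 1
L = 4/11 + 7/11 + 1 = 2 bits/symbol.

2 bits/symbol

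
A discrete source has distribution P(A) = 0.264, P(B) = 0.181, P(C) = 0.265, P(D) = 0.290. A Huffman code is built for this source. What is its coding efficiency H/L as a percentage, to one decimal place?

Entropy H = −Σ p log₂ p ≈ 1.9792 bits.
Huffman merges: 181/1000+33/125→89/200; 53/200+29/100→111/200; 89/200+111/200→1. L = 2 ≈ 2.0000.
Efficiency = H/L = 1.9792/2.0000 = 99.0%.

99.0%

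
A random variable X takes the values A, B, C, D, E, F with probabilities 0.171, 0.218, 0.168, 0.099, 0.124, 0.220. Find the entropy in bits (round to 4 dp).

2.5314 bits

H = −Σ pᵢ log₂ pᵢ.
−0.171·log₂(0.171) = 0.4357
−0.218·log₂(0.218) = 0.4791
−0.168·log₂(0.168) = 0.4323
−0.099·log₂(0.099) = 0.3303
−0.124·log₂(0.124) = 0.3734
−0.220·log₂(0.220) = 0.4806
Sum ≈ 2.5314 → 2.5314 bits.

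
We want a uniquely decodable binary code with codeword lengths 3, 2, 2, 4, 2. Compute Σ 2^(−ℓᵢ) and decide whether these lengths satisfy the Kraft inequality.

0.9375; yes

With common denominator 2^4 = 16: Σ 2^(−ℓᵢ) = 2/16 + 4/16 + 4/16 + 1/16 + 4/16 = 15/16 = 0.9375.
Kraft's inequality requires Σ ≤ 1; here Σ = 0.9375 ≤ 1, so such a prefix code exists.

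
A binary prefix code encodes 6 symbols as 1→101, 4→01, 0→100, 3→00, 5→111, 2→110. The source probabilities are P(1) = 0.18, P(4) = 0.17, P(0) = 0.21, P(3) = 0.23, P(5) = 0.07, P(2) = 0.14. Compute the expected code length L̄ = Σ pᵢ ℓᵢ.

L̄ = Σ pᵢ·ℓᵢ = 0.18·3 + 0.17·2 + 0.21·3 + 0.23·2 + 0.07·3 + 0.14·3 = 2.6 bits/symbol.

2.6 bits/symbol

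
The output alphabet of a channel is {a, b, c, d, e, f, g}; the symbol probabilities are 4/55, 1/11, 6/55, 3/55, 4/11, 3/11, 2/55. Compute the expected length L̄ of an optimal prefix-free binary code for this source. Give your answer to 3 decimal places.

2.455 bits/symbol

Repeatedly combine the two least-probable nodes; the expected code length is the sum of the merged weights.
merge 2/55 + 3/55 → 1/11
merge 4/55 + 1/11 → 9/55
merge 1/11 + 6/55 → 1/5
merge 9/55 + 1/5 → 4/11
merge 3/11 + 4/11 → 7/11
merge 4/11 + 7/11 → 1
L = 1/11 + 9/55 + 1/5 + 4/11 + 7/11 + 1 = 27/11 ≈ 2.455 bits/symbol.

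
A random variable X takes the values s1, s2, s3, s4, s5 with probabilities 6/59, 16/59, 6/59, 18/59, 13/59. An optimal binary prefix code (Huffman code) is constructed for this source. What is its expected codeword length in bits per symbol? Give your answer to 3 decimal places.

2.203 bits/symbol

Repeatedly combine the two least-probable nodes; the expected code length is the sum of the merged weights.
merge 6/59 + 6/59 → 12/59
merge 12/59 + 13/59 → 25/59
merge 16/59 + 18/59 → 34/59
merge 25/59 + 34/59 → 1
L = 12/59 + 25/59 + 34/59 + 1 = 130/59 ≈ 2.203 bits/symbol.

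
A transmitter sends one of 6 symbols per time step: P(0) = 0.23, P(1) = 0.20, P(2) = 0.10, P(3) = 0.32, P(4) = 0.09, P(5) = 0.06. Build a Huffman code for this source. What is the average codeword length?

2.4 bits/symbol

Repeatedly combine the two least-probable nodes; the expected code length is the sum of the merged weights.
merge 3/50 + 9/100 → 3/20
merge 1/10 + 3/20 → 1/4
merge 1/5 + 23/100 → 43/100
merge 1/4 + 8/25 → 57/100
merge 43/100 + 57/100 → 1
L = 3/20 + 1/4 + 43/100 + 57/100 + 1 = 12/5 = 2.4 bits/symbol.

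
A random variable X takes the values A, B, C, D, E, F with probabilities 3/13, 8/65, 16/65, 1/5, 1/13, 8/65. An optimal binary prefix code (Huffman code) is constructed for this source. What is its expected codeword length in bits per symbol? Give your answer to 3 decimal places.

2.523 bits/symbol

Repeatedly combine the two least-probable nodes; the expected code length is the sum of the merged weights.
merge 1/13 + 8/65 → 1/5
merge 8/65 + 1/5 → 21/65
merge 1/5 + 3/13 → 28/65
merge 16/65 + 21/65 → 37/65
merge 28/65 + 37/65 → 1
L = 1/5 + 21/65 + 28/65 + 37/65 + 1 = 164/65 ≈ 2.523 bits/symbol.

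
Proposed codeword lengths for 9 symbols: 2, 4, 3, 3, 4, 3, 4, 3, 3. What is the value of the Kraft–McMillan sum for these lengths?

1.0625

With common denominator 2^4 = 16: Σ 2^(−ℓᵢ) = 4/16 + 1/16 + 2/16 + 2/16 + 1/16 + 2/16 + 1/16 + 2/16 + 2/16 = 17/16 = 1.0625.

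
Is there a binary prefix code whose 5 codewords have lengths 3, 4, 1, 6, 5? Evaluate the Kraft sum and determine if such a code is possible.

With common denominator 2^6 = 64: Σ 2^(−ℓᵢ) = 8/64 + 4/64 + 32/64 + 1/64 + 2/64 = 47/64 = 0.734375.
Kraft's inequality requires Σ ≤ 1; here Σ = 0.734375 ≤ 1, so such a prefix code exists.

0.734375; yes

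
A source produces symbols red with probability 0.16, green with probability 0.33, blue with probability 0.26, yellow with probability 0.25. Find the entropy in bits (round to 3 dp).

1.956 bits

H = −Σ pᵢ log₂ pᵢ.
−0.16·log₂(0.16) = 0.4230
−0.33·log₂(0.33) = 0.5278
−0.26·log₂(0.26) = 0.5053
−0.25·log₂(0.25) = 0.5000
Sum ≈ 1.9561 → 1.956 bits.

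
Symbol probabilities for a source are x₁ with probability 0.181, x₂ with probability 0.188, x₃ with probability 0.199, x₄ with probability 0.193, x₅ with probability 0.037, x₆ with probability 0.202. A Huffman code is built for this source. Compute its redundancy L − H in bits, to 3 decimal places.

0.136 bits

Entropy H = −Σ p log₂ p ≈ 2.4633 bits.
Huffman merges: 37/1000+181/1000→109/500; 47/250+193/1000→381/1000; 199/1000+101/500→401/1000; 109/500+381/1000→599/1000; 401/1000+599/1000→1. L = 2599/1000 ≈ 2.5990.
L − H = 2.5990 − 2.4633 = 0.136 bits.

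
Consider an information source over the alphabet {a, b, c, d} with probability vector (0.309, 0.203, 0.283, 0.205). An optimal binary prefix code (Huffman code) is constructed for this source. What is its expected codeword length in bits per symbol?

2 bits/symbol

Repeatedly combine the two least-probable nodes; the expected code length is the sum of the merged weights.
merge 203/1000 + 41/200 → 51/125
merge 283/1000 + 309/1000 → 74/125
merge 51/125 + 74/125 → 1
L = 51/125 + 74/125 + 1 = 2 bits/symbol.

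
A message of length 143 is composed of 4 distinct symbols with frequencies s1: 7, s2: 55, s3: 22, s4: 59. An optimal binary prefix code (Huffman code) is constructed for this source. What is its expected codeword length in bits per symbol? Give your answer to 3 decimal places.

Probabilities are the counts divided by 143.
Repeatedly combine the two least-probable nodes; the expected code length is the sum of the merged weights.
merge 7/143 + 2/13 → 29/143
merge 29/143 + 5/13 → 84/143
merge 59/143 + 84/143 → 1
L = 29/143 + 84/143 + 1 = 256/143 ≈ 1.790 bits/symbol.

1.790 bits/symbol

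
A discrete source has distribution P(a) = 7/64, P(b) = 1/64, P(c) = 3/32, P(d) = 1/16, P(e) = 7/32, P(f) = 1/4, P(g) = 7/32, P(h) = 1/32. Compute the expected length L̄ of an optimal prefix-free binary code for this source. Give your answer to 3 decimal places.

2.672 bits/symbol

Repeatedly combine the two least-probable nodes; the expected code length is the sum of the merged weights.
merge 1/64 + 1/32 → 3/64
merge 3/64 + 1/16 → 7/64
merge 3/32 + 7/64 → 13/64
merge 7/64 + 13/64 → 5/16
merge 7/32 + 7/32 → 7/16
merge 1/4 + 5/16 → 9/16
merge 7/16 + 9/16 → 1
L = 3/64 + 7/64 + 13/64 + 5/16 + 7/16 + 9/16 + 1 = 171/64 ≈ 2.672 bits/symbol.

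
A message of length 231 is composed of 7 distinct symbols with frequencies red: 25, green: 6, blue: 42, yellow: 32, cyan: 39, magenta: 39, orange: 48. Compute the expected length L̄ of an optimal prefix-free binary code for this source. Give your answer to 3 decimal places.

Probabilities are the counts divided by 231.
Repeatedly combine the two least-probable nodes; the expected code length is the sum of the merged weights.
merge 2/77 + 25/231 → 31/231
merge 31/231 + 32/231 → 3/11
merge 13/77 + 13/77 → 26/77
merge 2/11 + 16/77 → 30/77
merge 3/11 + 26/77 → 47/77
merge 30/77 + 47/77 → 1
L = 31/231 + 3/11 + 26/77 + 30/77 + 47/77 + 1 = 634/231 ≈ 2.745 bits/symbol.

2.745 bits/symbol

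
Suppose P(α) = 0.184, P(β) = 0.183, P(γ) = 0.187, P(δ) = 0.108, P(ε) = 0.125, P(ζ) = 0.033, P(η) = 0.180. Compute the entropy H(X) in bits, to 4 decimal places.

H = −Σ pᵢ log₂ pᵢ.
−0.184·log₂(0.184) = 0.4494
−0.183·log₂(0.183) = 0.4484
−0.187·log₂(0.187) = 0.4523
−0.108·log₂(0.108) = 0.3468
−0.125·log₂(0.125) = 0.3750
−0.033·log₂(0.033) = 0.1624
−0.180·log₂(0.180) = 0.4453
Sum ≈ 2.6796 → 2.6796 bits.

2.6796 bits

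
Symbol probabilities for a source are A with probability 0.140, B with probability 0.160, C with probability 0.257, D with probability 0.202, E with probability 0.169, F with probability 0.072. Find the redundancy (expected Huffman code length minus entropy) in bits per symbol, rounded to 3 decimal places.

0.044 bits

Entropy H = −Σ p log₂ p ≈ 2.4968 bits.
Huffman merges: 9/125+7/50→53/250; 4/25+169/1000→329/1000; 101/500+53/250→207/500; 257/1000+329/1000→293/500; 207/500+293/500→1. L = 2541/1000 ≈ 2.5410.
L − H = 2.5410 − 2.4968 = 0.044 bits.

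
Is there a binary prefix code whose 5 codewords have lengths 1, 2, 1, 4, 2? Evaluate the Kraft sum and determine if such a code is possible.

1.5625; no

With common denominator 2^4 = 16: Σ 2^(−ℓᵢ) = 8/16 + 4/16 + 8/16 + 1/16 + 4/16 = 25/16 = 1.5625.
Kraft's inequality requires Σ ≤ 1; here Σ = 1.5625 > 1, so no such prefix code exists.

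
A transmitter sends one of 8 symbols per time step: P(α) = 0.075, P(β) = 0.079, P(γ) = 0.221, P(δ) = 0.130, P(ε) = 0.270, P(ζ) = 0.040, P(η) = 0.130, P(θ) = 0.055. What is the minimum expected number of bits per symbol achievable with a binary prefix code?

Repeatedly combine the two least-probable nodes; the expected code length is the sum of the merged weights.
merge 1/25 + 11/200 → 19/200
merge 3/40 + 79/1000 → 77/500
merge 19/200 + 13/100 → 9/40
merge 13/100 + 77/500 → 71/250
merge 221/1000 + 9/40 → 223/500
merge 27/100 + 71/250 → 277/500
merge 223/500 + 277/500 → 1
L = 19/200 + 77/500 + 9/40 + 71/250 + 223/500 + 277/500 + 1 = 1379/500 = 2.758 bits/symbol.

2.758 bits/symbol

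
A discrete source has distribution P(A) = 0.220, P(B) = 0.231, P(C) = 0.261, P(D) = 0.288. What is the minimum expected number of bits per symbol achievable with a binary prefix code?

Repeatedly combine the two least-probable nodes; the expected code length is the sum of the merged weights.
merge 11/50 + 231/1000 → 451/1000
merge 261/1000 + 36/125 → 549/1000
merge 451/1000 + 549/1000 → 1
L = 451/1000 + 549/1000 + 1 = 2 bits/symbol.

2 bits/symbol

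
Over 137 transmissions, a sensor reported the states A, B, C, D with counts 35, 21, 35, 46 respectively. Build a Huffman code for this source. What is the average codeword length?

2 bits/symbol

Probabilities are the counts divided by 137.
Repeatedly combine the two least-probable nodes; the expected code length is the sum of the merged weights.
merge 21/137 + 35/137 → 56/137
merge 35/137 + 46/137 → 81/137
merge 56/137 + 81/137 → 1
L = 56/137 + 81/137 + 1 = 2 bits/symbol.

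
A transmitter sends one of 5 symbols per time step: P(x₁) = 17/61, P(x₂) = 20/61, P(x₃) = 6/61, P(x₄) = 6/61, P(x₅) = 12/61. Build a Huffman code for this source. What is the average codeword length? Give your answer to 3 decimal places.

Repeatedly combine the two least-probable nodes; the expected code length is the sum of the merged weights.
merge 6/61 + 6/61 → 12/61
merge 12/61 + 12/61 → 24/61
merge 17/61 + 20/61 → 37/61
merge 24/61 + 37/61 → 1
L = 12/61 + 24/61 + 37/61 + 1 = 134/61 ≈ 2.197 bits/symbol.

2.197 bits/symbol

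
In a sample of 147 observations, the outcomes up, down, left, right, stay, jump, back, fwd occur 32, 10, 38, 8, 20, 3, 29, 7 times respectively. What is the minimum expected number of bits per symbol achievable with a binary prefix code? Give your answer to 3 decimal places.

Probabilities are the counts divided by 147.
Repeatedly combine the two least-probable nodes; the expected code length is the sum of the merged weights.
merge 1/49 + 1/21 → 10/147
merge 8/147 + 10/147 → 6/49
merge 10/147 + 6/49 → 4/21
merge 20/147 + 4/21 → 16/49
merge 29/147 + 32/147 → 61/147
merge 38/147 + 16/49 → 86/147
merge 61/147 + 86/147 → 1
L = 10/147 + 6/49 + 4/21 + 16/49 + 61/147 + 86/147 + 1 = 398/147 ≈ 2.707 bits/symbol.

2.707 bits/symbol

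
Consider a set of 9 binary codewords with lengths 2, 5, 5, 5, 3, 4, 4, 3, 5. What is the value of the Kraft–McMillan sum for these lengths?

0.75

With common denominator 2^5 = 32: Σ 2^(−ℓᵢ) = 8/32 + 1/32 + 1/32 + 1/32 + 4/32 + 2/32 + 2/32 + 4/32 + 1/32 = 24/32 = 0.75.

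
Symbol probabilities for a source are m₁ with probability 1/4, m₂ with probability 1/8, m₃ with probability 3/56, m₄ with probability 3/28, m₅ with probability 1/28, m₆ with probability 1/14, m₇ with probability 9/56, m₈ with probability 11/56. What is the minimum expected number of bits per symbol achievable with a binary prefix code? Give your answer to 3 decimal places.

2.804 bits/symbol

Repeatedly combine the two least-probable nodes; the expected code length is the sum of the merged weights.
merge 1/28 + 3/56 → 5/56
merge 1/14 + 5/56 → 9/56
merge 3/28 + 1/8 → 13/56
merge 9/56 + 9/56 → 9/28
merge 11/56 + 13/56 → 3/7
merge 1/4 + 9/28 → 4/7
merge 3/7 + 4/7 → 1
L = 5/56 + 9/56 + 13/56 + 9/28 + 3/7 + 4/7 + 1 = 157/56 ≈ 2.804 bits/symbol.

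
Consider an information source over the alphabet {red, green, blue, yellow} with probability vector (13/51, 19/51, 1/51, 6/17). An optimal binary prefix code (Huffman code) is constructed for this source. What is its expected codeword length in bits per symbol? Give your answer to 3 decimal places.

Repeatedly combine the two least-probable nodes; the expected code length is the sum of the merged weights.
merge 1/51 + 13/51 → 14/51
merge 14/51 + 6/17 → 32/51
merge 19/51 + 32/51 → 1
L = 14/51 + 32/51 + 1 = 97/51 ≈ 1.902 bits/symbol.

1.902 bits/symbol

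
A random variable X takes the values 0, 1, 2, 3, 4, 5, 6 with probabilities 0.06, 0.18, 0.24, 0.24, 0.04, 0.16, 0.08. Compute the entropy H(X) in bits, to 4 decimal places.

2.5774 bits

H = −Σ pᵢ log₂ pᵢ.
−0.06·log₂(0.06) = 0.2435
−0.18·log₂(0.18) = 0.4453
−0.24·log₂(0.24) = 0.4941
−0.24·log₂(0.24) = 0.4941
−0.04·log₂(0.04) = 0.1858
−0.16·log₂(0.16) = 0.4230
−0.08·log₂(0.08) = 0.2915
Sum ≈ 2.5774 → 2.5774 bits.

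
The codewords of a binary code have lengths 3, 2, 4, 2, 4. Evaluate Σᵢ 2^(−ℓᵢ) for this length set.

With common denominator 2^4 = 16: Σ 2^(−ℓᵢ) = 2/16 + 4/16 + 1/16 + 4/16 + 1/16 = 12/16 = 0.75.

0.75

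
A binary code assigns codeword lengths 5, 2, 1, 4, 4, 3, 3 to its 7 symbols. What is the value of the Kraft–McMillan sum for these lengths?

With common denominator 2^5 = 32: Σ 2^(−ℓᵢ) = 1/32 + 8/32 + 16/32 + 2/32 + 2/32 + 4/32 + 4/32 = 37/32 = 1.15625.

1.15625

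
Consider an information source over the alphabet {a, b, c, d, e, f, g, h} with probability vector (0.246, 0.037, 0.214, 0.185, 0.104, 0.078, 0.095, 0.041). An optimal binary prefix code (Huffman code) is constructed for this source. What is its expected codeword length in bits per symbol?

Repeatedly combine the two least-probable nodes; the expected code length is the sum of the merged weights.
merge 37/1000 + 41/1000 → 39/500
merge 39/500 + 39/500 → 39/250
merge 19/200 + 13/125 → 199/1000
merge 39/250 + 37/200 → 341/1000
merge 199/1000 + 107/500 → 413/1000
merge 123/500 + 341/1000 → 587/1000
merge 413/1000 + 587/1000 → 1
L = 39/500 + 39/250 + 199/1000 + 341/1000 + 413/1000 + 587/1000 + 1 = 1387/500 = 2.774 bits/symbol.

2.774 bits/symbol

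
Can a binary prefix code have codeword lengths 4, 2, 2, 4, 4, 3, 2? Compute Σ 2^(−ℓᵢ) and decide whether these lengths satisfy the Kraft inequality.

With common denominator 2^4 = 16: Σ 2^(−ℓᵢ) = 1/16 + 4/16 + 4/16 + 1/16 + 1/16 + 2/16 + 4/16 = 17/16 = 1.0625.
Kraft's inequality requires Σ ≤ 1; here Σ = 1.0625 > 1, so no such prefix code exists.

1.0625; no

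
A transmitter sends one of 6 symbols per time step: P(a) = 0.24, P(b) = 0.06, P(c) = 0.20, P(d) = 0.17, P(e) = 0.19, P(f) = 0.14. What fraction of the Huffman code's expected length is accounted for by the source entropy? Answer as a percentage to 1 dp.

97.2%

Entropy H = −Σ p log₂ p ≈ 2.4890 bits.
Huffman merges: 3/50+7/50→1/5; 17/100+19/100→9/25; 1/5+1/5→2/5; 6/25+9/25→3/5; 2/5+3/5→1. L = 64/25 ≈ 2.5600.
Efficiency = H/L = 2.4890/2.5600 = 97.2%.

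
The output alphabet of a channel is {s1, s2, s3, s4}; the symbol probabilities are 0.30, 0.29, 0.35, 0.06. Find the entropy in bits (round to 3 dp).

1.813 bits

H = −Σ pᵢ log₂ pᵢ.
−0.30·log₂(0.30) = 0.5211
−0.29·log₂(0.29) = 0.5179
−0.35·log₂(0.35) = 0.5301
−0.06·log₂(0.06) = 0.2435
Sum ≈ 1.8126 → 1.813 bits.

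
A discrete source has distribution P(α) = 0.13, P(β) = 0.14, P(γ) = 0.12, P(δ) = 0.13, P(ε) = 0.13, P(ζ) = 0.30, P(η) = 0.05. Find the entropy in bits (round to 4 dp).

2.6493 bits

H = −Σ pᵢ log₂ pᵢ.
−0.13·log₂(0.13) = 0.3826
−0.14·log₂(0.14) = 0.3971
−0.12·log₂(0.12) = 0.3671
−0.13·log₂(0.13) = 0.3826
−0.13·log₂(0.13) = 0.3826
−0.30·log₂(0.30) = 0.5211
−0.05·log₂(0.05) = 0.2161
Sum ≈ 2.6493 → 2.6493 bits.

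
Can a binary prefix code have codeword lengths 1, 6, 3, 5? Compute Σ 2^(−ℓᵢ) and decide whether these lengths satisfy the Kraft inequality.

0.671875; yes

With common denominator 2^6 = 64: Σ 2^(−ℓᵢ) = 32/64 + 1/64 + 8/64 + 2/64 = 43/64 = 0.671875.
Kraft's inequality requires Σ ≤ 1; here Σ = 0.671875 ≤ 1, so such a prefix code exists.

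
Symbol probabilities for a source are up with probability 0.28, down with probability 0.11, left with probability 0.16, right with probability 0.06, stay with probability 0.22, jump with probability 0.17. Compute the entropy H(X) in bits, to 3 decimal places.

2.446 bits

H = −Σ pᵢ log₂ pᵢ.
−0.28·log₂(0.28) = 0.5142
−0.11·log₂(0.11) = 0.3503
−0.16·log₂(0.16) = 0.4230
−0.06·log₂(0.06) = 0.2435
−0.22·log₂(0.22) = 0.4806
−0.17·log₂(0.17) = 0.4346
Sum ≈ 2.4462 → 2.446 bits.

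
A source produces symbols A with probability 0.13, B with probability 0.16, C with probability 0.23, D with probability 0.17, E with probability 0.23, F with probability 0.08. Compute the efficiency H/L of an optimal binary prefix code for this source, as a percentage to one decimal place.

98.7%

Entropy H = −Σ p log₂ p ≈ 2.5071 bits.
Huffman merges: 2/25+13/100→21/100; 4/25+17/100→33/100; 21/100+23/100→11/25; 23/100+33/100→14/25; 11/25+14/25→1. L = 127/50 ≈ 2.5400.
Efficiency = H/L = 2.5071/2.5400 = 98.7%.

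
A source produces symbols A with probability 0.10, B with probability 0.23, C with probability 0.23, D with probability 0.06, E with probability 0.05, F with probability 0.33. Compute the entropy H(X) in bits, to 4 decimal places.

H = −Σ pᵢ log₂ pᵢ.
−0.10·log₂(0.10) = 0.3322
−0.23·log₂(0.23) = 0.4877
−0.23·log₂(0.23) = 0.4877
−0.06·log₂(0.06) = 0.2435
−0.05·log₂(0.05) = 0.2161
−0.33·log₂(0.33) = 0.5278
Sum ≈ 2.2950 → 2.2950 bits.

2.2950 bits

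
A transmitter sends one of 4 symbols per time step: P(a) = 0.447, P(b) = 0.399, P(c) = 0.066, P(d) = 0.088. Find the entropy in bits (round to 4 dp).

1.6155 bits

H = −Σ pᵢ log₂ pᵢ.
−0.447·log₂(0.447) = 0.5193
−0.399·log₂(0.399) = 0.5289
−0.066·log₂(0.066) = 0.2588
−0.088·log₂(0.088) = 0.3086
Sum ≈ 1.6155 → 1.6155 bits.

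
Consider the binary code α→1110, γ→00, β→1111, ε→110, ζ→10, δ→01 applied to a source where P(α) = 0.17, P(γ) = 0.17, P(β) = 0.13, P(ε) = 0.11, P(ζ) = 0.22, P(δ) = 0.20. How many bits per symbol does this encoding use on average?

L̄ = Σ pᵢ·ℓᵢ = 0.17·4 + 0.17·2 + 0.13·4 + 0.11·3 + 0.22·2 + 0.20·2 = 2.71 bits/symbol.

2.71 bits/symbol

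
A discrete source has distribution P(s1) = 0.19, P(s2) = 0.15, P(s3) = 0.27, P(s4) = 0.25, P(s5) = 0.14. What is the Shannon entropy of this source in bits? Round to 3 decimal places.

H = −Σ pᵢ log₂ pᵢ.
−0.19·log₂(0.19) = 0.4552
−0.15·log₂(0.15) = 0.4105
−0.27·log₂(0.27) = 0.5100
−0.25·log₂(0.25) = 0.5000
−0.14·log₂(0.14) = 0.3971
Sum ≈ 2.2729 → 2.273 bits.

2.273 bits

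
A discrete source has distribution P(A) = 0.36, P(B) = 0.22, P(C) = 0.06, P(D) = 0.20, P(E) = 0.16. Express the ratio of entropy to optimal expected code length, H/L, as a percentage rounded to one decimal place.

Entropy H = −Σ p log₂ p ≈ 2.1421 bits.
Huffman merges: 3/50+4/25→11/50; 1/5+11/50→21/50; 11/50+9/25→29/50; 21/50+29/50→1. L = 111/50 ≈ 2.2200.
Efficiency = H/L = 2.1421/2.2200 = 96.5%.

96.5%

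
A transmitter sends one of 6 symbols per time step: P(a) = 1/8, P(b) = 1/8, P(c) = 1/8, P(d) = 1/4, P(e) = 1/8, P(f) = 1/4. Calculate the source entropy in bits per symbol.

Each probability is a power of 1/2, so log₂(1/p) is an integer.
H = Σ p·log₂(1/p) = 1/8·3 + 1/8·3 + 1/8·3 + 1/4·2 + 1/8·3 + 1/4·2 = 2.5 bits.

2.5 bits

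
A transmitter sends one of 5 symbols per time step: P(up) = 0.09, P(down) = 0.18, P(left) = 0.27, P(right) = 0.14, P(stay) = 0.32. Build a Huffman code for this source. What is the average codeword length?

Repeatedly combine the two least-probable nodes; the expected code length is the sum of the merged weights.
merge 9/100 + 7/50 → 23/100
merge 9/50 + 23/100 → 41/100
merge 27/100 + 8/25 → 59/100
merge 41/100 + 59/100 → 1
L = 23/100 + 41/100 + 59/100 + 1 = 223/100 = 2.23 bits/symbol.

2.23 bits/symbol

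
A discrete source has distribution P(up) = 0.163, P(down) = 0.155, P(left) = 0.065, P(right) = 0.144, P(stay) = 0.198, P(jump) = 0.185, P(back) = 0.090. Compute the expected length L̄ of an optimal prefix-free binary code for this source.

2.772 bits/symbol

Repeatedly combine the two least-probable nodes; the expected code length is the sum of the merged weights.
merge 13/200 + 9/100 → 31/200
merge 18/125 + 31/200 → 299/1000
merge 31/200 + 163/1000 → 159/500
merge 37/200 + 99/500 → 383/1000
merge 299/1000 + 159/500 → 617/1000
merge 383/1000 + 617/1000 → 1
L = 31/200 + 299/1000 + 159/500 + 383/1000 + 617/1000 + 1 = 693/250 = 2.772 bits/symbol.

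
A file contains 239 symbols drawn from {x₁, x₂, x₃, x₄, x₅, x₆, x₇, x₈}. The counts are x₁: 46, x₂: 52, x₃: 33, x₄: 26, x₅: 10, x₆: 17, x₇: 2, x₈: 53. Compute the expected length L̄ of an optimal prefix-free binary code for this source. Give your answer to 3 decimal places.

2.732 bits/symbol

Probabilities are the counts divided by 239.
Repeatedly combine the two least-probable nodes; the expected code length is the sum of the merged weights.
merge 2/239 + 10/239 → 12/239
merge 12/239 + 17/239 → 29/239
merge 26/239 + 29/239 → 55/239
merge 33/239 + 46/239 → 79/239
merge 52/239 + 53/239 → 105/239
merge 55/239 + 79/239 → 134/239
merge 105/239 + 134/239 → 1
L = 12/239 + 29/239 + 55/239 + 79/239 + 105/239 + 134/239 + 1 = 653/239 ≈ 2.732 bits/symbol.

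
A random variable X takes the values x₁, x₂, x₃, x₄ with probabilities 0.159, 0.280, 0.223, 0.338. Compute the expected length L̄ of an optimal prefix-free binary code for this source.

2 bits/symbol

Repeatedly combine the two least-probable nodes; the expected code length is the sum of the merged weights.
merge 159/1000 + 223/1000 → 191/500
merge 7/25 + 169/500 → 309/500
merge 191/500 + 309/500 → 1
L = 191/500 + 309/500 + 1 = 2 bits/symbol.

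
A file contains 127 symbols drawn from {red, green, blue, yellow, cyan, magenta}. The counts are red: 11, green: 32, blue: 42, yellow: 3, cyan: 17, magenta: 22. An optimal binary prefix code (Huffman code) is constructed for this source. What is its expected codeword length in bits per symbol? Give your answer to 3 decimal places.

Probabilities are the counts divided by 127.
Repeatedly combine the two least-probable nodes; the expected code length is the sum of the merged weights.
merge 3/127 + 11/127 → 14/127
merge 14/127 + 17/127 → 31/127
merge 22/127 + 31/127 → 53/127
merge 32/127 + 42/127 → 74/127
merge 53/127 + 74/127 → 1
L = 14/127 + 31/127 + 53/127 + 74/127 + 1 = 299/127 ≈ 2.354 bits/symbol.

2.354 bits/symbol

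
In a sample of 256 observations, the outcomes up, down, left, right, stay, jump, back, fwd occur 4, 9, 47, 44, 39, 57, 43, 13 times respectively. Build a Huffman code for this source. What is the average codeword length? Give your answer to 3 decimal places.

Probabilities are the counts divided by 256.
Repeatedly combine the two least-probable nodes; the expected code length is the sum of the merged weights.
merge 1/64 + 9/256 → 13/256
merge 13/256 + 13/256 → 13/128
merge 13/128 + 39/256 → 65/256
merge 43/256 + 11/64 → 87/256
merge 47/256 + 57/256 → 13/32
merge 65/256 + 87/256 → 19/32
merge 13/32 + 19/32 → 1
L = 13/256 + 13/128 + 65/256 + 87/256 + 13/32 + 19/32 + 1 = 703/256 ≈ 2.746 bits/symbol.

2.746 bits/symbol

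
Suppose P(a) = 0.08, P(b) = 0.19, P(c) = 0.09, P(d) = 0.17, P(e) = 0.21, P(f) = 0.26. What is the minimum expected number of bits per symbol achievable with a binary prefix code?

2.51 bits/symbol

Repeatedly combine the two least-probable nodes; the expected code length is the sum of the merged weights.
merge 2/25 + 9/100 → 17/100
merge 17/100 + 17/100 → 17/50
merge 19/100 + 21/100 → 2/5
merge 13/50 + 17/50 → 3/5
merge 2/5 + 3/5 → 1
L = 17/100 + 17/50 + 2/5 + 3/5 + 1 = 251/100 = 2.51 bits/symbol.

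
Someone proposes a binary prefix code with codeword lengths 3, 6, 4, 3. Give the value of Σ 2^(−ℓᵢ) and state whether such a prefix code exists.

0.328125; yes

With common denominator 2^6 = 64: Σ 2^(−ℓᵢ) = 8/64 + 1/64 + 4/64 + 8/64 = 21/64 = 0.328125.
Kraft's inequality requires Σ ≤ 1; here Σ = 0.328125 ≤ 1, so such a prefix code exists.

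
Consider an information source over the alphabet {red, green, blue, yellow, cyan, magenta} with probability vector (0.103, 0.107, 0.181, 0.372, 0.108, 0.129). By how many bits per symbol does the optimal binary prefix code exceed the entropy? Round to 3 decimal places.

Entropy H = −Σ p log₂ p ≈ 2.3877 bits.
Huffman merges: 103/1000+107/1000→21/100; 27/250+129/1000→237/1000; 181/1000+21/100→391/1000; 237/1000+93/250→609/1000; 391/1000+609/1000→1. L = 2447/1000 ≈ 2.4470.
L − H = 2.4470 − 2.3877 = 0.059 bits.

0.059 bits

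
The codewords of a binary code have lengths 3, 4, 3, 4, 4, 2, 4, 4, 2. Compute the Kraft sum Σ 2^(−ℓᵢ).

1.0625

With common denominator 2^4 = 16: Σ 2^(−ℓᵢ) = 2/16 + 1/16 + 2/16 + 1/16 + 1/16 + 4/16 + 1/16 + 1/16 + 4/16 = 17/16 = 1.0625.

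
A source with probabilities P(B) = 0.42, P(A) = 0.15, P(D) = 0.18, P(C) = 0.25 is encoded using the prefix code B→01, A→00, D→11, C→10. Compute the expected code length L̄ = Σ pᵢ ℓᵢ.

L̄ = Σ pᵢ·ℓᵢ = 0.42·2 + 0.15·2 + 0.18·2 + 0.25·2 = 2 bits/symbol.

2 bits/symbol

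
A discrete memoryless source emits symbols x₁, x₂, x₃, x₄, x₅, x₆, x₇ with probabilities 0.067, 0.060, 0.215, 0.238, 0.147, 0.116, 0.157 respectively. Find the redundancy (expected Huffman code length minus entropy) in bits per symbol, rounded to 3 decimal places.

0.013 bits

Entropy H = −Σ p log₂ p ≈ 2.6610 bits.
Huffman merges: 3/50+67/1000→127/1000; 29/250+127/1000→243/1000; 147/1000+157/1000→38/125; 43/200+119/500→453/1000; 243/1000+38/125→547/1000; 453/1000+547/1000→1. L = 1337/500 ≈ 2.6740.
L − H = 2.6740 − 2.6610 = 0.013 bits.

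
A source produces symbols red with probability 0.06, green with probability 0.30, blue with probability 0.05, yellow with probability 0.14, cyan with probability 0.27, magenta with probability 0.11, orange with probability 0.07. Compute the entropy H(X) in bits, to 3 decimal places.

2.507 bits

H = −Σ pᵢ log₂ pᵢ.
−0.06·log₂(0.06) = 0.2435
−0.30·log₂(0.30) = 0.5211
−0.05·log₂(0.05) = 0.2161
−0.14·log₂(0.14) = 0.3971
−0.27·log₂(0.27) = 0.5100
−0.11·log₂(0.11) = 0.3503
−0.07·log₂(0.07) = 0.2686
Sum ≈ 2.5067 → 2.507 bits.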